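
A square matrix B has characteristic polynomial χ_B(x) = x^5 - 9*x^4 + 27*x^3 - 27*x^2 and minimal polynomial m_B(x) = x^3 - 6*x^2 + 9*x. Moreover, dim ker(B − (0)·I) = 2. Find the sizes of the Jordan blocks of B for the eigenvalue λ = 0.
Block sizes for λ = 0: [1, 1]

Step 1 — from the characteristic polynomial, algebraic multiplicity of λ = 0 is 2. From dim ker(B − (0)·I) = 2, there are exactly 2 Jordan blocks for λ = 0.
Step 2 — from the minimal polynomial, the factor (x − 0) tells us the largest block for λ = 0 has size 1.
Step 3 — with total size 2, 2 blocks, and largest block 1, the block sizes (in nonincreasing order) are [1, 1].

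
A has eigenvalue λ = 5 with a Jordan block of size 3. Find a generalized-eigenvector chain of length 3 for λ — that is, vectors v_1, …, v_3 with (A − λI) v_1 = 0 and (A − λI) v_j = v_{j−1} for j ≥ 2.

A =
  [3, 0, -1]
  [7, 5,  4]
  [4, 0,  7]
A Jordan chain for λ = 5 of length 3:
v_1 = (0, 2, 0)ᵀ
v_2 = (-2, 7, 4)ᵀ
v_3 = (1, 0, 0)ᵀ

Let N = A − (5)·I. We want v_3 with N^3 v_3 = 0 but N^2 v_3 ≠ 0; then v_{j-1} := N · v_j for j = 3, …, 2.

Pick v_3 = (1, 0, 0)ᵀ.
Then v_2 = N · v_3 = (-2, 7, 4)ᵀ.
Then v_1 = N · v_2 = (0, 2, 0)ᵀ.

Sanity check: (A − (5)·I) v_1 = (0, 0, 0)ᵀ = 0. ✓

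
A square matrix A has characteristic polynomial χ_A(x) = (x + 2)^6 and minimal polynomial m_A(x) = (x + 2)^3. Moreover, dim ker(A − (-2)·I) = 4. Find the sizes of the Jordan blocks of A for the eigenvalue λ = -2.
Block sizes for λ = -2: [3, 1, 1, 1]

Step 1 — from the characteristic polynomial, algebraic multiplicity of λ = -2 is 6. From dim ker(A − (-2)·I) = 4, there are exactly 4 Jordan blocks for λ = -2.
Step 2 — from the minimal polynomial, the factor (x + 2)^3 tells us the largest block for λ = -2 has size 3.
Step 3 — with total size 6, 4 blocks, and largest block 3, the block sizes (in nonincreasing order) are [3, 1, 1, 1].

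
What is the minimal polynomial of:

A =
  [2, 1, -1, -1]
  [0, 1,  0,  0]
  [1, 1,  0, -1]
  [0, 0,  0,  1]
x^2 - 2*x + 1

The characteristic polynomial is χ_A(x) = (x - 1)^4, so the eigenvalues are known. The minimal polynomial is
  m_A(x) = Π_λ (x − λ)^{k_λ}
where k_λ is the size of the *largest* Jordan block for λ (equivalently, the smallest k with (A − λI)^k v = 0 for every generalised eigenvector v of λ).

  λ = 1: largest Jordan block has size 2, contributing (x − 1)^2

So m_A(x) = (x - 1)^2 = x^2 - 2*x + 1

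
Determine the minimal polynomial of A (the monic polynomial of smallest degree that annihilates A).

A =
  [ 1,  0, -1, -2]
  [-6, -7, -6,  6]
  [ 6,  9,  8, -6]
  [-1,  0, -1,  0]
x^3 - 3*x - 2

The characteristic polynomial is χ_A(x) = (x - 2)^2*(x + 1)^2, so the eigenvalues are known. The minimal polynomial is
  m_A(x) = Π_λ (x − λ)^{k_λ}
where k_λ is the size of the *largest* Jordan block for λ (equivalently, the smallest k with (A − λI)^k v = 0 for every generalised eigenvector v of λ).

  λ = -1: largest Jordan block has size 2, contributing (x + 1)^2
  λ = 2: largest Jordan block has size 1, contributing (x − 2)

So m_A(x) = (x - 2)*(x + 1)^2 = x^3 - 3*x - 2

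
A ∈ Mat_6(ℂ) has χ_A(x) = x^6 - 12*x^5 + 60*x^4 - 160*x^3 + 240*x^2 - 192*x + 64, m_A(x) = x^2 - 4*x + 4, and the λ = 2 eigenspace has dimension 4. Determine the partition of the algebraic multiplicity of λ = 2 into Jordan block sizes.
Block sizes for λ = 2: [2, 2, 1, 1]

Step 1 — from the characteristic polynomial, algebraic multiplicity of λ = 2 is 6. From dim ker(A − (2)·I) = 4, there are exactly 4 Jordan blocks for λ = 2.
Step 2 — from the minimal polynomial, the factor (x − 2)^2 tells us the largest block for λ = 2 has size 2.
Step 3 — with total size 6, 4 blocks, and largest block 2, the block sizes (in nonincreasing order) are [2, 2, 1, 1].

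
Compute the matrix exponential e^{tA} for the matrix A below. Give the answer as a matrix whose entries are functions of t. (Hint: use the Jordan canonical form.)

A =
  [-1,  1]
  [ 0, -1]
e^{tA} =
  [exp(-t), t*exp(-t)]
  [0, exp(-t)]

Strategy: write A = P · J · P⁻¹ where J is a Jordan canonical form, so e^{tA} = P · e^{tJ} · P⁻¹, and e^{tJ} can be computed block-by-block.

A has Jordan form
J =
  [-1,  1]
  [ 0, -1]
(up to reordering of blocks).

Per-block formulas:
  For a 2×2 Jordan block J_2(-1): exp(t · J_2(-1)) = e^(-1t)·(I + t·N), where N is the 2×2 nilpotent shift.

After assembling e^{tJ} and conjugating by P, we get:

e^{tA} =
  [exp(-t), t*exp(-t)]
  [0, exp(-t)]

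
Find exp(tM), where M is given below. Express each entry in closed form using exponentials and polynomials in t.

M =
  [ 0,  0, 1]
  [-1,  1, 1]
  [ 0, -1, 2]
e^{tM} =
  [t^2*exp(t)/2 - t*exp(t) + exp(t), -t^2*exp(t)/2, t*exp(t)]
  [t^2*exp(t)/2 - t*exp(t), -t^2*exp(t)/2 + exp(t), t*exp(t)]
  [t^2*exp(t)/2, -t^2*exp(t)/2 - t*exp(t), t*exp(t) + exp(t)]

Strategy: write M = P · J · P⁻¹ where J is a Jordan canonical form, so e^{tM} = P · e^{tJ} · P⁻¹, and e^{tJ} can be computed block-by-block.

M has Jordan form
J =
  [1, 1, 0]
  [0, 1, 1]
  [0, 0, 1]
(up to reordering of blocks).

Per-block formulas:
  For a 3×3 Jordan block J_3(1): exp(t · J_3(1)) = e^(1t)·(I + t·N + (t^2/2)·N^2), where N is the 3×3 nilpotent shift.

After assembling e^{tJ} and conjugating by P, we get:

e^{tM} =
  [t^2*exp(t)/2 - t*exp(t) + exp(t), -t^2*exp(t)/2, t*exp(t)]
  [t^2*exp(t)/2 - t*exp(t), -t^2*exp(t)/2 + exp(t), t*exp(t)]
  [t^2*exp(t)/2, -t^2*exp(t)/2 - t*exp(t), t*exp(t) + exp(t)]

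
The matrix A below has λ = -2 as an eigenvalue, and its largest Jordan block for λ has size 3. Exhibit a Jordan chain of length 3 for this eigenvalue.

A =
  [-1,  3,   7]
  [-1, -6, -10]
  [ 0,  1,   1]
A Jordan chain for λ = -2 of length 3:
v_1 = (-2, 3, -1)ᵀ
v_2 = (1, -1, 0)ᵀ
v_3 = (1, 0, 0)ᵀ

Let N = A − (-2)·I. We want v_3 with N^3 v_3 = 0 but N^2 v_3 ≠ 0; then v_{j-1} := N · v_j for j = 3, …, 2.

Pick v_3 = (1, 0, 0)ᵀ.
Then v_2 = N · v_3 = (1, -1, 0)ᵀ.
Then v_1 = N · v_2 = (-2, 3, -1)ᵀ.

Sanity check: (A − (-2)·I) v_1 = (0, 0, 0)ᵀ = 0. ✓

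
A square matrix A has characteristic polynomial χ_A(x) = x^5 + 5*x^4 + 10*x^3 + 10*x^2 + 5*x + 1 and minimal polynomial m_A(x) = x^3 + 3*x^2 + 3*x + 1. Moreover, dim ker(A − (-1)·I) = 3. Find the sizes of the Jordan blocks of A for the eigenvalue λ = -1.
Block sizes for λ = -1: [3, 1, 1]

Step 1 — from the characteristic polynomial, algebraic multiplicity of λ = -1 is 5. From dim ker(A − (-1)·I) = 3, there are exactly 3 Jordan blocks for λ = -1.
Step 2 — from the minimal polynomial, the factor (x + 1)^3 tells us the largest block for λ = -1 has size 3.
Step 3 — with total size 5, 3 blocks, and largest block 3, the block sizes (in nonincreasing order) are [3, 1, 1].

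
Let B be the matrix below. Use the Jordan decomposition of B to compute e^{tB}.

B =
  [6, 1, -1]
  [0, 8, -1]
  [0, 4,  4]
e^{tB} =
  [exp(6*t), -t^2*exp(6*t) + t*exp(6*t), t^2*exp(6*t)/2 - t*exp(6*t)]
  [0, 2*t*exp(6*t) + exp(6*t), -t*exp(6*t)]
  [0, 4*t*exp(6*t), -2*t*exp(6*t) + exp(6*t)]

Strategy: write B = P · J · P⁻¹ where J is a Jordan canonical form, so e^{tB} = P · e^{tJ} · P⁻¹, and e^{tJ} can be computed block-by-block.

B has Jordan form
J =
  [6, 1, 0]
  [0, 6, 1]
  [0, 0, 6]
(up to reordering of blocks).

Per-block formulas:
  For a 3×3 Jordan block J_3(6): exp(t · J_3(6)) = e^(6t)·(I + t·N + (t^2/2)·N^2), where N is the 3×3 nilpotent shift.

After assembling e^{tJ} and conjugating by P, we get:

e^{tB} =
  [exp(6*t), -t^2*exp(6*t) + t*exp(6*t), t^2*exp(6*t)/2 - t*exp(6*t)]
  [0, 2*t*exp(6*t) + exp(6*t), -t*exp(6*t)]
  [0, 4*t*exp(6*t), -2*t*exp(6*t) + exp(6*t)]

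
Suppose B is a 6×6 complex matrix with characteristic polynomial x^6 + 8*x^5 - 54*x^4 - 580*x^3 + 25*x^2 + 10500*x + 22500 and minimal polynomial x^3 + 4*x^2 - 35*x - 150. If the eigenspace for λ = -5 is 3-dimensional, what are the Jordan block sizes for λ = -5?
Block sizes for λ = -5: [2, 1, 1]

Step 1 — from the characteristic polynomial, algebraic multiplicity of λ = -5 is 4. From dim ker(B − (-5)·I) = 3, there are exactly 3 Jordan blocks for λ = -5.
Step 2 — from the minimal polynomial, the factor (x + 5)^2 tells us the largest block for λ = -5 has size 2.
Step 3 — with total size 4, 3 blocks, and largest block 2, the block sizes (in nonincreasing order) are [2, 1, 1].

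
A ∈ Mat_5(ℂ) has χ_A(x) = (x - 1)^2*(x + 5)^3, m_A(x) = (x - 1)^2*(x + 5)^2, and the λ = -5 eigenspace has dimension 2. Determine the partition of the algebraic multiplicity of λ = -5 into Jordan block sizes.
Block sizes for λ = -5: [2, 1]

Step 1 — from the characteristic polynomial, algebraic multiplicity of λ = -5 is 3. From dim ker(A − (-5)·I) = 2, there are exactly 2 Jordan blocks for λ = -5.
Step 2 — from the minimal polynomial, the factor (x + 5)^2 tells us the largest block for λ = -5 has size 2.
Step 3 — with total size 3, 2 blocks, and largest block 2, the block sizes (in nonincreasing order) are [2, 1].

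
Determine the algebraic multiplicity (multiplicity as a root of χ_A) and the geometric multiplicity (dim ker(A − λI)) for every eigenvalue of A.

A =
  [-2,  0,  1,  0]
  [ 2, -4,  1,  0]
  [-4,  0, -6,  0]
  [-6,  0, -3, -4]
λ = -4: alg = 4, geom = 3

Step 1 — factor the characteristic polynomial to read off the algebraic multiplicities:
  χ_A(x) = (x + 4)^4

Step 2 — compute geometric multiplicities via the rank-nullity identity g(λ) = n − rank(A − λI):
  rank(A − (-4)·I) = 1, so dim ker(A − (-4)·I) = n − 1 = 3

Summary:
  λ = -4: algebraic multiplicity = 4, geometric multiplicity = 3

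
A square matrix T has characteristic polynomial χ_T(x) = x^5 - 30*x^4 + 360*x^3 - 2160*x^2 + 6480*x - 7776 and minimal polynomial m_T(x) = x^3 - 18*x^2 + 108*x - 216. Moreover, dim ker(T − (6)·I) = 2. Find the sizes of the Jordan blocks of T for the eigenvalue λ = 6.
Block sizes for λ = 6: [3, 2]

Step 1 — from the characteristic polynomial, algebraic multiplicity of λ = 6 is 5. From dim ker(T − (6)·I) = 2, there are exactly 2 Jordan blocks for λ = 6.
Step 2 — from the minimal polynomial, the factor (x − 6)^3 tells us the largest block for λ = 6 has size 3.
Step 3 — with total size 5, 2 blocks, and largest block 3, the block sizes (in nonincreasing order) are [3, 2].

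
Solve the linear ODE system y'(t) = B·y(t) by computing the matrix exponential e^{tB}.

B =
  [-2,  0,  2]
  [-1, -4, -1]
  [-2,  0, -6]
e^{tB} =
  [2*t*exp(-4*t) + exp(-4*t), 0, 2*t*exp(-4*t)]
  [-t*exp(-4*t), exp(-4*t), -t*exp(-4*t)]
  [-2*t*exp(-4*t), 0, -2*t*exp(-4*t) + exp(-4*t)]

Strategy: write B = P · J · P⁻¹ where J is a Jordan canonical form, so e^{tB} = P · e^{tJ} · P⁻¹, and e^{tJ} can be computed block-by-block.

B has Jordan form
J =
  [-4,  1,  0]
  [ 0, -4,  0]
  [ 0,  0, -4]
(up to reordering of blocks).

Per-block formulas:
  For a 2×2 Jordan block J_2(-4): exp(t · J_2(-4)) = e^(-4t)·(I + t·N), where N is the 2×2 nilpotent shift.
  For a 1×1 block at λ = -4: exp(t · [-4]) = [e^(-4t)].

After assembling e^{tJ} and conjugating by P, we get:

e^{tB} =
  [2*t*exp(-4*t) + exp(-4*t), 0, 2*t*exp(-4*t)]
  [-t*exp(-4*t), exp(-4*t), -t*exp(-4*t)]
  [-2*t*exp(-4*t), 0, -2*t*exp(-4*t) + exp(-4*t)]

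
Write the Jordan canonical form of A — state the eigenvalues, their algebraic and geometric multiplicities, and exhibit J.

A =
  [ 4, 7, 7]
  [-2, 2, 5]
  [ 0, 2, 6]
J_3(4)

The characteristic polynomial is
  det(x·I − A) = x^3 - 12*x^2 + 48*x - 64 = (x - 4)^3

Eigenvalues and multiplicities (the geometric multiplicity of λ is n − rank(A − λI), which equals the number of Jordan blocks for λ):
  λ = 4: algebraic multiplicity = 3, geometric multiplicity = 1

Determining the block sizes for each eigenvalue:
  λ = 4: one block (gm = 1), so the single block has size am = 3 → block sizes [3]

Assembling the blocks gives a Jordan form
J =
  [4, 1, 0]
  [0, 4, 1]
  [0, 0, 4]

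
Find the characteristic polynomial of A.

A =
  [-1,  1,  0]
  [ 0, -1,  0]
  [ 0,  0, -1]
x^3 + 3*x^2 + 3*x + 1

Expanding det(x·I − A) (e.g. by cofactor expansion or by noting that A is similar to its Jordan form J, which has the same characteristic polynomial as A) gives
  χ_A(x) = x^3 + 3*x^2 + 3*x + 1
which factors as (x + 1)^3. The eigenvalues (with algebraic multiplicities) are λ = -1 with multiplicity 3.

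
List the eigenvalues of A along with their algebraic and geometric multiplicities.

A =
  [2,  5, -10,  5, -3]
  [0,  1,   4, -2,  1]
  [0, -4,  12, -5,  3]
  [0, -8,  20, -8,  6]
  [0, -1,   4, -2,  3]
λ = 2: alg = 5, geom = 2

Step 1 — factor the characteristic polynomial to read off the algebraic multiplicities:
  χ_A(x) = (x - 2)^5

Step 2 — compute geometric multiplicities via the rank-nullity identity g(λ) = n − rank(A − λI):
  rank(A − (2)·I) = 3, so dim ker(A − (2)·I) = n − 3 = 2

Summary:
  λ = 2: algebraic multiplicity = 5, geometric multiplicity = 2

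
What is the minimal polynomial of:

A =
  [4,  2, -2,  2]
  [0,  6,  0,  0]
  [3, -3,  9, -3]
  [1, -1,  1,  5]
x^2 - 12*x + 36

The characteristic polynomial is χ_A(x) = (x - 6)^4, so the eigenvalues are known. The minimal polynomial is
  m_A(x) = Π_λ (x − λ)^{k_λ}
where k_λ is the size of the *largest* Jordan block for λ (equivalently, the smallest k with (A − λI)^k v = 0 for every generalised eigenvector v of λ).

  λ = 6: largest Jordan block has size 2, contributing (x − 6)^2

So m_A(x) = (x - 6)^2 = x^2 - 12*x + 36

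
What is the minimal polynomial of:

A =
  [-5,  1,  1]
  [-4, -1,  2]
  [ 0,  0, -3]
x^2 + 6*x + 9

The characteristic polynomial is χ_A(x) = (x + 3)^3, so the eigenvalues are known. The minimal polynomial is
  m_A(x) = Π_λ (x − λ)^{k_λ}
where k_λ is the size of the *largest* Jordan block for λ (equivalently, the smallest k with (A − λI)^k v = 0 for every generalised eigenvector v of λ).

  λ = -3: largest Jordan block has size 2, contributing (x + 3)^2

So m_A(x) = (x + 3)^2 = x^2 + 6*x + 9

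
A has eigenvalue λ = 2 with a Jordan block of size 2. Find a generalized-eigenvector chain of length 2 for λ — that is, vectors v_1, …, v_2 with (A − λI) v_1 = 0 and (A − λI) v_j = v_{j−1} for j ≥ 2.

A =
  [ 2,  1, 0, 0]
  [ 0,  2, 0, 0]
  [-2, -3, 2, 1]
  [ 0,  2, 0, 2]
A Jordan chain for λ = 2 of length 2:
v_1 = (0, 0, -2, 0)ᵀ
v_2 = (1, 0, 0, 0)ᵀ

Let N = A − (2)·I. We want v_2 with N^2 v_2 = 0 but N^1 v_2 ≠ 0; then v_{j-1} := N · v_j for j = 2, …, 2.

Pick v_2 = (1, 0, 0, 0)ᵀ.
Then v_1 = N · v_2 = (0, 0, -2, 0)ᵀ.

Sanity check: (A − (2)·I) v_1 = (0, 0, 0, 0)ᵀ = 0. ✓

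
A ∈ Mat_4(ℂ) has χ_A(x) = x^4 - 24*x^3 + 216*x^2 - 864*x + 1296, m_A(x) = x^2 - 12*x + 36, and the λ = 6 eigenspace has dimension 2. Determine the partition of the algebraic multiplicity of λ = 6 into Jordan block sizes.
Block sizes for λ = 6: [2, 2]

Step 1 — from the characteristic polynomial, algebraic multiplicity of λ = 6 is 4. From dim ker(A − (6)·I) = 2, there are exactly 2 Jordan blocks for λ = 6.
Step 2 — from the minimal polynomial, the factor (x − 6)^2 tells us the largest block for λ = 6 has size 2.
Step 3 — with total size 4, 2 blocks, and largest block 2, the block sizes (in nonincreasing order) are [2, 2].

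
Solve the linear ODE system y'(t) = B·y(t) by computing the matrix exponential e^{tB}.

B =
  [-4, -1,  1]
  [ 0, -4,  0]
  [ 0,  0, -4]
e^{tB} =
  [exp(-4*t), -t*exp(-4*t), t*exp(-4*t)]
  [0, exp(-4*t), 0]
  [0, 0, exp(-4*t)]

Strategy: write B = P · J · P⁻¹ where J is a Jordan canonical form, so e^{tB} = P · e^{tJ} · P⁻¹, and e^{tJ} can be computed block-by-block.

B has Jordan form
J =
  [-4,  1,  0]
  [ 0, -4,  0]
  [ 0,  0, -4]
(up to reordering of blocks).

Per-block formulas:
  For a 2×2 Jordan block J_2(-4): exp(t · J_2(-4)) = e^(-4t)·(I + t·N), where N is the 2×2 nilpotent shift.
  For a 1×1 block at λ = -4: exp(t · [-4]) = [e^(-4t)].

After assembling e^{tJ} and conjugating by P, we get:

e^{tB} =
  [exp(-4*t), -t*exp(-4*t), t*exp(-4*t)]
  [0, exp(-4*t), 0]
  [0, 0, exp(-4*t)]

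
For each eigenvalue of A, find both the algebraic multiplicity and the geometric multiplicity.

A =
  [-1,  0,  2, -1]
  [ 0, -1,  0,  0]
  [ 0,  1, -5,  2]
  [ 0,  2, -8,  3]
λ = -1: alg = 4, geom = 2

Step 1 — factor the characteristic polynomial to read off the algebraic multiplicities:
  χ_A(x) = (x + 1)^4

Step 2 — compute geometric multiplicities via the rank-nullity identity g(λ) = n − rank(A − λI):
  rank(A − (-1)·I) = 2, so dim ker(A − (-1)·I) = n − 2 = 2

Summary:
  λ = -1: algebraic multiplicity = 4, geometric multiplicity = 2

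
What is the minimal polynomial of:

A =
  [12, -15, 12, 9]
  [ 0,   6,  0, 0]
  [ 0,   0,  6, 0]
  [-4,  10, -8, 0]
x^2 - 12*x + 36

The characteristic polynomial is χ_A(x) = (x - 6)^4, so the eigenvalues are known. The minimal polynomial is
  m_A(x) = Π_λ (x − λ)^{k_λ}
where k_λ is the size of the *largest* Jordan block for λ (equivalently, the smallest k with (A − λI)^k v = 0 for every generalised eigenvector v of λ).

  λ = 6: largest Jordan block has size 2, contributing (x − 6)^2

So m_A(x) = (x - 6)^2 = x^2 - 12*x + 36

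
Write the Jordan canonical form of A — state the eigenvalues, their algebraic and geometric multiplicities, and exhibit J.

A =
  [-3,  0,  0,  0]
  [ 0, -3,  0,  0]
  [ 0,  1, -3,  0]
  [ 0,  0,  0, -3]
J_2(-3) ⊕ J_1(-3) ⊕ J_1(-3)

The characteristic polynomial is
  det(x·I − A) = x^4 + 12*x^3 + 54*x^2 + 108*x + 81 = (x + 3)^4

Eigenvalues and multiplicities (the geometric multiplicity of λ is n − rank(A − λI), which equals the number of Jordan blocks for λ):
  λ = -3: algebraic multiplicity = 4, geometric multiplicity = 3

Determining the block sizes for each eigenvalue:
  λ = -3: 3 blocks summing to 4 forces exactly one block of size 2 and the rest size 1 → block sizes [2, 1, 1]

Assembling the blocks gives a Jordan form
J =
  [-3,  1,  0,  0]
  [ 0, -3,  0,  0]
  [ 0,  0, -3,  0]
  [ 0,  0,  0, -3]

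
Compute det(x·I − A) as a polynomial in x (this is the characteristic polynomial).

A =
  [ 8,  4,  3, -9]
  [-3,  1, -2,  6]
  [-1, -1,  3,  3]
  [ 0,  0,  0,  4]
x^4 - 16*x^3 + 96*x^2 - 256*x + 256

Expanding det(x·I − A) (e.g. by cofactor expansion or by noting that A is similar to its Jordan form J, which has the same characteristic polynomial as A) gives
  χ_A(x) = x^4 - 16*x^3 + 96*x^2 - 256*x + 256
which factors as (x - 4)^4. The eigenvalues (with algebraic multiplicities) are λ = 4 with multiplicity 4.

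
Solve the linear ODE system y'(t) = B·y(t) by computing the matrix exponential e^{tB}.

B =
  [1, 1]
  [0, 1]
e^{tB} =
  [exp(t), t*exp(t)]
  [0, exp(t)]

Strategy: write B = P · J · P⁻¹ where J is a Jordan canonical form, so e^{tB} = P · e^{tJ} · P⁻¹, and e^{tJ} can be computed block-by-block.

B has Jordan form
J =
  [1, 1]
  [0, 1]
(up to reordering of blocks).

Per-block formulas:
  For a 2×2 Jordan block J_2(1): exp(t · J_2(1)) = e^(1t)·(I + t·N), where N is the 2×2 nilpotent shift.

After assembling e^{tJ} and conjugating by P, we get:

e^{tB} =
  [exp(t), t*exp(t)]
  [0, exp(t)]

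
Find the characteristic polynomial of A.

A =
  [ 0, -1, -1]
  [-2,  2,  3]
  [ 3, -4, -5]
x^3 + 3*x^2 + 3*x + 1

Expanding det(x·I − A) (e.g. by cofactor expansion or by noting that A is similar to its Jordan form J, which has the same characteristic polynomial as A) gives
  χ_A(x) = x^3 + 3*x^2 + 3*x + 1
which factors as (x + 1)^3. The eigenvalues (with algebraic multiplicities) are λ = -1 with multiplicity 3.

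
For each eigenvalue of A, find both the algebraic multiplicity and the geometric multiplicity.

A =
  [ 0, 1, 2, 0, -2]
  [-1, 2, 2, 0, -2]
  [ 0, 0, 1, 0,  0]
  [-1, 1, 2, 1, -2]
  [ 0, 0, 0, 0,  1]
λ = 1: alg = 5, geom = 4

Step 1 — factor the characteristic polynomial to read off the algebraic multiplicities:
  χ_A(x) = (x - 1)^5

Step 2 — compute geometric multiplicities via the rank-nullity identity g(λ) = n − rank(A − λI):
  rank(A − (1)·I) = 1, so dim ker(A − (1)·I) = n − 1 = 4

Summary:
  λ = 1: algebraic multiplicity = 5, geometric multiplicity = 4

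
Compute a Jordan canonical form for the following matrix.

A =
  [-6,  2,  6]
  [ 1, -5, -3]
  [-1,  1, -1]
J_2(-4) ⊕ J_1(-4)

The characteristic polynomial is
  det(x·I − A) = x^3 + 12*x^2 + 48*x + 64 = (x + 4)^3

Eigenvalues and multiplicities (the geometric multiplicity of λ is n − rank(A − λI), which equals the number of Jordan blocks for λ):
  λ = -4: algebraic multiplicity = 3, geometric multiplicity = 2

Determining the block sizes for each eigenvalue:
  λ = -4: 2 blocks summing to 3 forces exactly one block of size 2 and the rest size 1 → block sizes [2, 1]

Assembling the blocks gives a Jordan form
J =
  [-4,  1,  0]
  [ 0, -4,  0]
  [ 0,  0, -4]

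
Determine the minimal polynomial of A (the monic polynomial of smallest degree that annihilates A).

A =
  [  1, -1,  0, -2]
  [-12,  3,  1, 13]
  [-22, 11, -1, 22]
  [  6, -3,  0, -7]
x^3 + 3*x^2 + 3*x + 1

The characteristic polynomial is χ_A(x) = (x + 1)^4, so the eigenvalues are known. The minimal polynomial is
  m_A(x) = Π_λ (x − λ)^{k_λ}
where k_λ is the size of the *largest* Jordan block for λ (equivalently, the smallest k with (A − λI)^k v = 0 for every generalised eigenvector v of λ).

  λ = -1: largest Jordan block has size 3, contributing (x + 1)^3

So m_A(x) = (x + 1)^3 = x^3 + 3*x^2 + 3*x + 1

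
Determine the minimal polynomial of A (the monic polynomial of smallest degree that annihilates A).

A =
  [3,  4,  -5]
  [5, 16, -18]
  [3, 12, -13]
x^3 - 6*x^2 + 12*x - 8

The characteristic polynomial is χ_A(x) = (x - 2)^3, so the eigenvalues are known. The minimal polynomial is
  m_A(x) = Π_λ (x − λ)^{k_λ}
where k_λ is the size of the *largest* Jordan block for λ (equivalently, the smallest k with (A − λI)^k v = 0 for every generalised eigenvector v of λ).

  λ = 2: largest Jordan block has size 3, contributing (x − 2)^3

So m_A(x) = (x - 2)^3 = x^3 - 6*x^2 + 12*x - 8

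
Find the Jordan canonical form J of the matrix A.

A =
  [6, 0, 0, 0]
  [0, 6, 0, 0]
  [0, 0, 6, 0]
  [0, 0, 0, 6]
J_1(6) ⊕ J_1(6) ⊕ J_1(6) ⊕ J_1(6)

The characteristic polynomial is
  det(x·I − A) = x^4 - 24*x^3 + 216*x^2 - 864*x + 1296 = (x - 6)^4

Eigenvalues and multiplicities (the geometric multiplicity of λ is n − rank(A − λI), which equals the number of Jordan blocks for λ):
  λ = 6: algebraic multiplicity = 4, geometric multiplicity = 4

Determining the block sizes for each eigenvalue:
  λ = 6: gm = am = 4, so every block has size 1 → block sizes [1, 1, 1, 1]

Assembling the blocks gives a Jordan form
J =
  [6, 0, 0, 0]
  [0, 6, 0, 0]
  [0, 0, 6, 0]
  [0, 0, 0, 6]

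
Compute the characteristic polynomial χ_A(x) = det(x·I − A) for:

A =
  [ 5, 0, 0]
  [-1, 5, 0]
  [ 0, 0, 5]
x^3 - 15*x^2 + 75*x - 125

Expanding det(x·I − A) (e.g. by cofactor expansion or by noting that A is similar to its Jordan form J, which has the same characteristic polynomial as A) gives
  χ_A(x) = x^3 - 15*x^2 + 75*x - 125
which factors as (x - 5)^3. The eigenvalues (with algebraic multiplicities) are λ = 5 with multiplicity 3.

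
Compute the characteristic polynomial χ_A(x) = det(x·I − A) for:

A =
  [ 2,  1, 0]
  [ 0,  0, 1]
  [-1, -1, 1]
x^3 - 3*x^2 + 3*x - 1

Expanding det(x·I − A) (e.g. by cofactor expansion or by noting that A is similar to its Jordan form J, which has the same characteristic polynomial as A) gives
  χ_A(x) = x^3 - 3*x^2 + 3*x - 1
which factors as (x - 1)^3. The eigenvalues (with algebraic multiplicities) are λ = 1 with multiplicity 3.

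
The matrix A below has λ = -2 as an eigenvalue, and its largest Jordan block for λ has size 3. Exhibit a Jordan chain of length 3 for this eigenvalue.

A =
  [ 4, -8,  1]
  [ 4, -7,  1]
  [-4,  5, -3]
A Jordan chain for λ = -2 of length 3:
v_1 = (-3, -2, 2)ᵀ
v_2 = (-8, -5, 5)ᵀ
v_3 = (0, 1, 0)ᵀ

Let N = A − (-2)·I. We want v_3 with N^3 v_3 = 0 but N^2 v_3 ≠ 0; then v_{j-1} := N · v_j for j = 3, …, 2.

Pick v_3 = (0, 1, 0)ᵀ.
Then v_2 = N · v_3 = (-8, -5, 5)ᵀ.
Then v_1 = N · v_2 = (-3, -2, 2)ᵀ.

Sanity check: (A − (-2)·I) v_1 = (0, 0, 0)ᵀ = 0. ✓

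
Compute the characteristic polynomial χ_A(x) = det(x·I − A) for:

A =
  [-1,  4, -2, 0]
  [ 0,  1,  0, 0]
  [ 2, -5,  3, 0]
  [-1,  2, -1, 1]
x^4 - 4*x^3 + 6*x^2 - 4*x + 1

Expanding det(x·I − A) (e.g. by cofactor expansion or by noting that A is similar to its Jordan form J, which has the same characteristic polynomial as A) gives
  χ_A(x) = x^4 - 4*x^3 + 6*x^2 - 4*x + 1
which factors as (x - 1)^4. The eigenvalues (with algebraic multiplicities) are λ = 1 with multiplicity 4.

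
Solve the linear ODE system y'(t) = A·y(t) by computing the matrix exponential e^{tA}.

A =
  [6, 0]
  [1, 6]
e^{tA} =
  [exp(6*t), 0]
  [t*exp(6*t), exp(6*t)]

Strategy: write A = P · J · P⁻¹ where J is a Jordan canonical form, so e^{tA} = P · e^{tJ} · P⁻¹, and e^{tJ} can be computed block-by-block.

A has Jordan form
J =
  [6, 1]
  [0, 6]
(up to reordering of blocks).

Per-block formulas:
  For a 2×2 Jordan block J_2(6): exp(t · J_2(6)) = e^(6t)·(I + t·N), where N is the 2×2 nilpotent shift.

After assembling e^{tJ} and conjugating by P, we get:

e^{tA} =
  [exp(6*t), 0]
  [t*exp(6*t), exp(6*t)]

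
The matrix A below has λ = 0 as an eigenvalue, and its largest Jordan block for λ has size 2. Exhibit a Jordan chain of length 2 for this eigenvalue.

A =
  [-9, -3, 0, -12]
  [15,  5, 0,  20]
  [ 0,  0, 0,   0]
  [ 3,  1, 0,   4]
A Jordan chain for λ = 0 of length 2:
v_1 = (-9, 15, 0, 3)ᵀ
v_2 = (1, 0, 0, 0)ᵀ

Let N = A − (0)·I. We want v_2 with N^2 v_2 = 0 but N^1 v_2 ≠ 0; then v_{j-1} := N · v_j for j = 2, …, 2.

Pick v_2 = (1, 0, 0, 0)ᵀ.
Then v_1 = N · v_2 = (-9, 15, 0, 3)ᵀ.

Sanity check: (A − (0)·I) v_1 = (0, 0, 0, 0)ᵀ = 0. ✓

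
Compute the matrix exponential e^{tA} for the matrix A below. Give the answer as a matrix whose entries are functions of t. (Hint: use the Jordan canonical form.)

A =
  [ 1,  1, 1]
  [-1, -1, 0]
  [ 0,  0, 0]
e^{tA} =
  [t + 1, t, t^2/2 + t]
  [-t, 1 - t, -t^2/2]
  [0, 0, 1]

Strategy: write A = P · J · P⁻¹ where J is a Jordan canonical form, so e^{tA} = P · e^{tJ} · P⁻¹, and e^{tJ} can be computed block-by-block.

A has Jordan form
J =
  [0, 1, 0]
  [0, 0, 1]
  [0, 0, 0]
(up to reordering of blocks).

Per-block formulas:
  For a 3×3 Jordan block J_3(0): exp(t · J_3(0)) = e^(0t)·(I + t·N + (t^2/2)·N^2), where N is the 3×3 nilpotent shift.

After assembling e^{tJ} and conjugating by P, we get:

e^{tA} =
  [t + 1, t, t^2/2 + t]
  [-t, 1 - t, -t^2/2]
  [0, 0, 1]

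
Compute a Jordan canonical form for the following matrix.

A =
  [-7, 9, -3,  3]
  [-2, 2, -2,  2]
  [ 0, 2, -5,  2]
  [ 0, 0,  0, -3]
J_1(-4) ⊕ J_2(-3) ⊕ J_1(-3)

The characteristic polynomial is
  det(x·I − A) = x^4 + 13*x^3 + 63*x^2 + 135*x + 108 = (x + 3)^3*(x + 4)

Eigenvalues and multiplicities (the geometric multiplicity of λ is n − rank(A − λI), which equals the number of Jordan blocks for λ):
  λ = -4: algebraic multiplicity = 1, geometric multiplicity = 1
  λ = -3: algebraic multiplicity = 3, geometric multiplicity = 2

Determining the block sizes for each eigenvalue:
  λ = -4: one block (gm = 1), so the single block has size am = 1 → block sizes [1]
  λ = -3: 2 blocks summing to 3 forces exactly one block of size 2 and the rest size 1 → block sizes [2, 1]

Assembling the blocks gives a Jordan form
J =
  [-4,  0,  0,  0]
  [ 0, -3,  1,  0]
  [ 0,  0, -3,  0]
  [ 0,  0,  0, -3]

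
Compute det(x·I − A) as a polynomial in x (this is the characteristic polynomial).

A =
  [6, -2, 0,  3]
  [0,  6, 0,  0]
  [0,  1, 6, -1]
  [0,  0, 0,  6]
x^4 - 24*x^3 + 216*x^2 - 864*x + 1296

Expanding det(x·I − A) (e.g. by cofactor expansion or by noting that A is similar to its Jordan form J, which has the same characteristic polynomial as A) gives
  χ_A(x) = x^4 - 24*x^3 + 216*x^2 - 864*x + 1296
which factors as (x - 6)^4. The eigenvalues (with algebraic multiplicities) are λ = 6 with multiplicity 4.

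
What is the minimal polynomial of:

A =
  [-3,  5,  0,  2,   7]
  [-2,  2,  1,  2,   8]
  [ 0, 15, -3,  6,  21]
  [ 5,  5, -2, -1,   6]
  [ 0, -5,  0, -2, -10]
x^3 + 9*x^2 + 27*x + 27

The characteristic polynomial is χ_A(x) = (x + 3)^5, so the eigenvalues are known. The minimal polynomial is
  m_A(x) = Π_λ (x − λ)^{k_λ}
where k_λ is the size of the *largest* Jordan block for λ (equivalently, the smallest k with (A − λI)^k v = 0 for every generalised eigenvector v of λ).

  λ = -3: largest Jordan block has size 3, contributing (x + 3)^3

So m_A(x) = (x + 3)^3 = x^3 + 9*x^2 + 27*x + 27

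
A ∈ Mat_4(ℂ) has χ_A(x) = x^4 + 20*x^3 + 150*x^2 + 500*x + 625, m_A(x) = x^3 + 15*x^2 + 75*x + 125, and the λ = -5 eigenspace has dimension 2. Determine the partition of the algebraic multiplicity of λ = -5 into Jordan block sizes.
Block sizes for λ = -5: [3, 1]

Step 1 — from the characteristic polynomial, algebraic multiplicity of λ = -5 is 4. From dim ker(A − (-5)·I) = 2, there are exactly 2 Jordan blocks for λ = -5.
Step 2 — from the minimal polynomial, the factor (x + 5)^3 tells us the largest block for λ = -5 has size 3.
Step 3 — with total size 4, 2 blocks, and largest block 3, the block sizes (in nonincreasing order) are [3, 1].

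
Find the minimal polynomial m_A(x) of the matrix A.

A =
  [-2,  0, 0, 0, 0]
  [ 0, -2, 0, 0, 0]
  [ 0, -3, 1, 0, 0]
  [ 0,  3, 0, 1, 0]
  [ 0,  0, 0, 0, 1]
x^2 + x - 2

The characteristic polynomial is χ_A(x) = (x - 1)^3*(x + 2)^2, so the eigenvalues are known. The minimal polynomial is
  m_A(x) = Π_λ (x − λ)^{k_λ}
where k_λ is the size of the *largest* Jordan block for λ (equivalently, the smallest k with (A − λI)^k v = 0 for every generalised eigenvector v of λ).

  λ = -2: largest Jordan block has size 1, contributing (x + 2)
  λ = 1: largest Jordan block has size 1, contributing (x − 1)

So m_A(x) = (x - 1)*(x + 2) = x^2 + x - 2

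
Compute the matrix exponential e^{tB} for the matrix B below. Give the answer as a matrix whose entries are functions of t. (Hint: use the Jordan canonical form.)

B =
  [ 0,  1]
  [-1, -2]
e^{tB} =
  [t*exp(-t) + exp(-t), t*exp(-t)]
  [-t*exp(-t), -t*exp(-t) + exp(-t)]

Strategy: write B = P · J · P⁻¹ where J is a Jordan canonical form, so e^{tB} = P · e^{tJ} · P⁻¹, and e^{tJ} can be computed block-by-block.

B has Jordan form
J =
  [-1,  1]
  [ 0, -1]
(up to reordering of blocks).

Per-block formulas:
  For a 2×2 Jordan block J_2(-1): exp(t · J_2(-1)) = e^(-1t)·(I + t·N), where N is the 2×2 nilpotent shift.

After assembling e^{tJ} and conjugating by P, we get:

e^{tB} =
  [t*exp(-t) + exp(-t), t*exp(-t)]
  [-t*exp(-t), -t*exp(-t) + exp(-t)]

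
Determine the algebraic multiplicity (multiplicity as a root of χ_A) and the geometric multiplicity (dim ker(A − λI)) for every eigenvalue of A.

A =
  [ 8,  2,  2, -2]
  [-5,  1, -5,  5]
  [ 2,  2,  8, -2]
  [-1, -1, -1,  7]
λ = 6: alg = 4, geom = 3

Step 1 — factor the characteristic polynomial to read off the algebraic multiplicities:
  χ_A(x) = (x - 6)^4

Step 2 — compute geometric multiplicities via the rank-nullity identity g(λ) = n − rank(A − λI):
  rank(A − (6)·I) = 1, so dim ker(A − (6)·I) = n − 1 = 3

Summary:
  λ = 6: algebraic multiplicity = 4, geometric multiplicity = 3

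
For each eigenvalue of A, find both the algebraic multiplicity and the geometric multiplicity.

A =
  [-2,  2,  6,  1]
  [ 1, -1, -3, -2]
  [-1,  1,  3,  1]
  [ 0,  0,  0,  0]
λ = 0: alg = 4, geom = 2

Step 1 — factor the characteristic polynomial to read off the algebraic multiplicities:
  χ_A(x) = x^4

Step 2 — compute geometric multiplicities via the rank-nullity identity g(λ) = n − rank(A − λI):
  rank(A − (0)·I) = 2, so dim ker(A − (0)·I) = n − 2 = 2

Summary:
  λ = 0: algebraic multiplicity = 4, geometric multiplicity = 2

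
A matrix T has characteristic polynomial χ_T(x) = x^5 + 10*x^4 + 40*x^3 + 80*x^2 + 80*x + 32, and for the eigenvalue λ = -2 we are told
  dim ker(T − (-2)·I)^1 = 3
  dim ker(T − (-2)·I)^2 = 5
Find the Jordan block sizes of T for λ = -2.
Block sizes for λ = -2: [2, 2, 1]

From the dimensions of kernels of powers, the number of Jordan blocks of size at least j is d_j − d_{j−1} where d_j = dim ker(N^j) (with d_0 = 0). Computing the differences gives [3, 2].
The number of blocks of size exactly k is (#blocks of size ≥ k) − (#blocks of size ≥ k + 1), so the partition is: 1 block(s) of size 1, 2 block(s) of size 2.
In nonincreasing order the block sizes are [2, 2, 1].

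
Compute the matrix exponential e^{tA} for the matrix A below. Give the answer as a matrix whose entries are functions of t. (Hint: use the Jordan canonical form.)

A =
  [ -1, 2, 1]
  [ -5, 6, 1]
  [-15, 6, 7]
e^{tA} =
  [-5*t*exp(4*t) + exp(4*t), 2*t*exp(4*t), t*exp(4*t)]
  [-5*t*exp(4*t), 2*t*exp(4*t) + exp(4*t), t*exp(4*t)]
  [-15*t*exp(4*t), 6*t*exp(4*t), 3*t*exp(4*t) + exp(4*t)]

Strategy: write A = P · J · P⁻¹ where J is a Jordan canonical form, so e^{tA} = P · e^{tJ} · P⁻¹, and e^{tJ} can be computed block-by-block.

A has Jordan form
J =
  [4, 1, 0]
  [0, 4, 0]
  [0, 0, 4]
(up to reordering of blocks).

Per-block formulas:
  For a 2×2 Jordan block J_2(4): exp(t · J_2(4)) = e^(4t)·(I + t·N), where N is the 2×2 nilpotent shift.
  For a 1×1 block at λ = 4: exp(t · [4]) = [e^(4t)].

After assembling e^{tJ} and conjugating by P, we get:

e^{tA} =
  [-5*t*exp(4*t) + exp(4*t), 2*t*exp(4*t), t*exp(4*t)]
  [-5*t*exp(4*t), 2*t*exp(4*t) + exp(4*t), t*exp(4*t)]
  [-15*t*exp(4*t), 6*t*exp(4*t), 3*t*exp(4*t) + exp(4*t)]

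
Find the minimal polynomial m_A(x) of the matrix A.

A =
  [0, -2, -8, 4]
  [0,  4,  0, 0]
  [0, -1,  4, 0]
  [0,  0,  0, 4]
x^3 - 8*x^2 + 16*x

The characteristic polynomial is χ_A(x) = x*(x - 4)^3, so the eigenvalues are known. The minimal polynomial is
  m_A(x) = Π_λ (x − λ)^{k_λ}
where k_λ is the size of the *largest* Jordan block for λ (equivalently, the smallest k with (A − λI)^k v = 0 for every generalised eigenvector v of λ).

  λ = 0: largest Jordan block has size 1, contributing (x − 0)
  λ = 4: largest Jordan block has size 2, contributing (x − 4)^2

So m_A(x) = x*(x - 4)^2 = x^3 - 8*x^2 + 16*x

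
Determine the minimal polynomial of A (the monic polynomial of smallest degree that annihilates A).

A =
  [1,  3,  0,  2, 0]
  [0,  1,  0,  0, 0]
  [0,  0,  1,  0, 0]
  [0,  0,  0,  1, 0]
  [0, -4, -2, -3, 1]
x^2 - 2*x + 1

The characteristic polynomial is χ_A(x) = (x - 1)^5, so the eigenvalues are known. The minimal polynomial is
  m_A(x) = Π_λ (x − λ)^{k_λ}
where k_λ is the size of the *largest* Jordan block for λ (equivalently, the smallest k with (A − λI)^k v = 0 for every generalised eigenvector v of λ).

  λ = 1: largest Jordan block has size 2, contributing (x − 1)^2

So m_A(x) = (x - 1)^2 = x^2 - 2*x + 1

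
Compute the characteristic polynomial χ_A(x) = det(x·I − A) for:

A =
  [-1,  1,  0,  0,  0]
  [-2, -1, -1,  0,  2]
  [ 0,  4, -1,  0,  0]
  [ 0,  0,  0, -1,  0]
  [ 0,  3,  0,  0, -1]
x^5 + 5*x^4 + 10*x^3 + 10*x^2 + 5*x + 1

Expanding det(x·I − A) (e.g. by cofactor expansion or by noting that A is similar to its Jordan form J, which has the same characteristic polynomial as A) gives
  χ_A(x) = x^5 + 5*x^4 + 10*x^3 + 10*x^2 + 5*x + 1
which factors as (x + 1)^5. The eigenvalues (with algebraic multiplicities) are λ = -1 with multiplicity 5.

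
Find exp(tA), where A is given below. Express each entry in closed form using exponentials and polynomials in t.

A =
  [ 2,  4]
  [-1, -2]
e^{tA} =
  [2*t + 1, 4*t]
  [-t, 1 - 2*t]

Strategy: write A = P · J · P⁻¹ where J is a Jordan canonical form, so e^{tA} = P · e^{tJ} · P⁻¹, and e^{tJ} can be computed block-by-block.

A has Jordan form
J =
  [0, 1]
  [0, 0]
(up to reordering of blocks).

Per-block formulas:
  For a 2×2 Jordan block J_2(0): exp(t · J_2(0)) = e^(0t)·(I + t·N), where N is the 2×2 nilpotent shift.

After assembling e^{tJ} and conjugating by P, we get:

e^{tA} =
  [2*t + 1, 4*t]
  [-t, 1 - 2*t]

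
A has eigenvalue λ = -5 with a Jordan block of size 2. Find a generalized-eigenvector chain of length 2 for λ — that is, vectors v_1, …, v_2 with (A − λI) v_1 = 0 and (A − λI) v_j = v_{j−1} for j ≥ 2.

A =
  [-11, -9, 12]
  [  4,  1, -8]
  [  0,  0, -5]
A Jordan chain for λ = -5 of length 2:
v_1 = (-6, 4, 0)ᵀ
v_2 = (1, 0, 0)ᵀ

Let N = A − (-5)·I. We want v_2 with N^2 v_2 = 0 but N^1 v_2 ≠ 0; then v_{j-1} := N · v_j for j = 2, …, 2.

Pick v_2 = (1, 0, 0)ᵀ.
Then v_1 = N · v_2 = (-6, 4, 0)ᵀ.

Sanity check: (A − (-5)·I) v_1 = (0, 0, 0)ᵀ = 0. ✓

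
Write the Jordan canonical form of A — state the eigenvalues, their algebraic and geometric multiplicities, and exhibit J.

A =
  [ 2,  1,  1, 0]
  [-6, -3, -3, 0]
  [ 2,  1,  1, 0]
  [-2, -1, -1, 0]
J_2(0) ⊕ J_1(0) ⊕ J_1(0)

The characteristic polynomial is
  det(x·I − A) = x^4

Eigenvalues and multiplicities (the geometric multiplicity of λ is n − rank(A − λI), which equals the number of Jordan blocks for λ):
  λ = 0: algebraic multiplicity = 4, geometric multiplicity = 3

Determining the block sizes for each eigenvalue:
  λ = 0: 3 blocks summing to 4 forces exactly one block of size 2 and the rest size 1 → block sizes [2, 1, 1]

Assembling the blocks gives a Jordan form
J =
  [0, 1, 0, 0]
  [0, 0, 0, 0]
  [0, 0, 0, 0]
  [0, 0, 0, 0]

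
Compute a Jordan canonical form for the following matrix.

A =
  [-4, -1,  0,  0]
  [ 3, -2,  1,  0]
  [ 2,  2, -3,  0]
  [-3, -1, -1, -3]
J_3(-3) ⊕ J_1(-3)

The characteristic polynomial is
  det(x·I − A) = x^4 + 12*x^3 + 54*x^2 + 108*x + 81 = (x + 3)^4

Eigenvalues and multiplicities (the geometric multiplicity of λ is n − rank(A − λI), which equals the number of Jordan blocks for λ):
  λ = -3: algebraic multiplicity = 4, geometric multiplicity = 2

Determining the block sizes for each eigenvalue:
  λ = -3: with am = 4 and gm = 2, the partition is not yet determined (e.g. several partitions of 4 into 2 parts exist). Let N = A − (-3)·I. Computing rank(N^1) = 2, rank(N^2) = 1, rank(N^3) = 0; the number of blocks of size ≥ j is rank(N^{j−1}) − rank(N^j), giving [2, 1, 1]. So we have 1 block(s) of size 3, 1 block(s) of size 1 → block sizes [3, 1]

Assembling the blocks gives a Jordan form
J =
  [-3,  1,  0,  0]
  [ 0, -3,  1,  0]
  [ 0,  0, -3,  0]
  [ 0,  0,  0, -3]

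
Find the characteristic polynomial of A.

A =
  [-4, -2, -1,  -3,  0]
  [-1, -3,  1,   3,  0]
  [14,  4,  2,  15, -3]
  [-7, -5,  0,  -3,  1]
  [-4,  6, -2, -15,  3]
x^5 + 5*x^4

Expanding det(x·I − A) (e.g. by cofactor expansion or by noting that A is similar to its Jordan form J, which has the same characteristic polynomial as A) gives
  χ_A(x) = x^5 + 5*x^4
which factors as x^4*(x + 5). The eigenvalues (with algebraic multiplicities) are λ = -5 with multiplicity 1, λ = 0 with multiplicity 4.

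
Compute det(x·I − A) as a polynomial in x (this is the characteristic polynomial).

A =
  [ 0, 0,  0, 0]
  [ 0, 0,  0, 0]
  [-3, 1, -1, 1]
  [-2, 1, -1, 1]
x^4

Expanding det(x·I − A) (e.g. by cofactor expansion or by noting that A is similar to its Jordan form J, which has the same characteristic polynomial as A) gives
  χ_A(x) = x^4
which factors as x^4. The eigenvalues (with algebraic multiplicities) are λ = 0 with multiplicity 4.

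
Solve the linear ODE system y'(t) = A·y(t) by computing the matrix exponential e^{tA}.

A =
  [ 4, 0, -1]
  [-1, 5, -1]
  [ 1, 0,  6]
e^{tA} =
  [-t*exp(5*t) + exp(5*t), 0, -t*exp(5*t)]
  [-t*exp(5*t), exp(5*t), -t*exp(5*t)]
  [t*exp(5*t), 0, t*exp(5*t) + exp(5*t)]

Strategy: write A = P · J · P⁻¹ where J is a Jordan canonical form, so e^{tA} = P · e^{tJ} · P⁻¹, and e^{tJ} can be computed block-by-block.

A has Jordan form
J =
  [5, 1, 0]
  [0, 5, 0]
  [0, 0, 5]
(up to reordering of blocks).

Per-block formulas:
  For a 2×2 Jordan block J_2(5): exp(t · J_2(5)) = e^(5t)·(I + t·N), where N is the 2×2 nilpotent shift.
  For a 1×1 block at λ = 5: exp(t · [5]) = [e^(5t)].

After assembling e^{tJ} and conjugating by P, we get:

e^{tA} =
  [-t*exp(5*t) + exp(5*t), 0, -t*exp(5*t)]
  [-t*exp(5*t), exp(5*t), -t*exp(5*t)]
  [t*exp(5*t), 0, t*exp(5*t) + exp(5*t)]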